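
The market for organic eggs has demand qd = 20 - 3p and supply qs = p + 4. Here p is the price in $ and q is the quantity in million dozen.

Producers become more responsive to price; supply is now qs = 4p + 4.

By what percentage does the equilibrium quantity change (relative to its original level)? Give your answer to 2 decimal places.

+64.29

Solve the original market: 20 - 3p = p + 4, hence p = 4 and q = 8.
After the shift, demand is qd = 20 - 3p and supply is qs = 4p + 4.
New equilibrium: 20 - 3p = 4p + 4 ⇒ 16 = 7p ⇒ p = 16/7 ≈ 2.2857, q = 92/7 ≈ 13.1429.
%Δq = (13.1429 − 8) / 8 × 100 = +64.29%.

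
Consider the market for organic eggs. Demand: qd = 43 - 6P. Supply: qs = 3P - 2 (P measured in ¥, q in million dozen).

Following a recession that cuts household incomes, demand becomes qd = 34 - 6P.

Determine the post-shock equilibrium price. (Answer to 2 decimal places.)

4.00

Solve the original market: 43 - 6P = 3P - 2, hence P = 5 and q = 13.
After the shift, demand is qd = 34 - 6P and supply is qs = 3P - 2.
Equate the new curves: 34 - 6P = 3P - 2, giving 36 = 9P, P = 4, q = 10.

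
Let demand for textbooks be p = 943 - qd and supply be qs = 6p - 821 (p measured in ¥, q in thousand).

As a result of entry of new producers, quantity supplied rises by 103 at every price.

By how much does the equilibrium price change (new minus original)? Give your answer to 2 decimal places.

Before the shock: 943 - p = 6p - 821 ⇒ 1764 = 7p ⇒ p = 252, q = 691.
After the shift, demand is qd = 943 - p and supply is qs = 6p - 718.
New equilibrium: 943 - p = 6p - 718 ⇒ 1661 = 7p ⇒ p = 1661/7 ≈ 237.2857, q = 4940/7 ≈ 705.7143.
Δp = 237.2857 − 252 = -14.71.

-14.71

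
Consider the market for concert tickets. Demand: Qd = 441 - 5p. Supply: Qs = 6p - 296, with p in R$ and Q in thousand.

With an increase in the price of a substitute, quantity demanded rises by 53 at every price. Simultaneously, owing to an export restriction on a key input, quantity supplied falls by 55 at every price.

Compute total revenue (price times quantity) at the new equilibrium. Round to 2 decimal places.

Original equilibrium: 441 - 5p = 6p - 296 gives 737 = 11p, so p = 67 and Q = 106.
After the shift, demand is Qd = 494 - 5p and supply is Qs = 6p - 351.
Clearing the new market: 494 - 5p = 6p - 351, so p = 845/11 ≈ 76.8182 and Q = 1209/11 ≈ 109.9091.
New expenditure = 76.8182 × 109.9091 = 8443.02.

8443.02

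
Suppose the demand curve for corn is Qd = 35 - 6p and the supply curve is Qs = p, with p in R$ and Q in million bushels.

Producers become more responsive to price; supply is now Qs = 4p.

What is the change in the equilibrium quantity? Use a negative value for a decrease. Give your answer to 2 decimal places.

Before the shock: 35 - 6p = p ⇒ 35 = 7p ⇒ p = 5, Q = 5.
The shock moves the curves to Qd = 35 - 6p and Qs = 4p.
Equate the new curves: 35 - 6p = 4p, giving 35 = 10p, p = 3.5, Q = 14.
ΔQ = 14 − 5 = +9.00.

+9.00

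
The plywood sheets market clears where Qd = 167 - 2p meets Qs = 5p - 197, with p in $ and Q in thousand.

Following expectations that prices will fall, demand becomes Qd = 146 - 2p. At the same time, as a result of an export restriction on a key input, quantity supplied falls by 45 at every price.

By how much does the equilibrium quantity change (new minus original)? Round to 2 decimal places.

Solve the original market: 167 - 2p = 5p - 197, hence p = 52 and Q = 63.
With the change applied: demand Qd = 146 - 2p, supply Qs = 5p - 242.
Equate the new curves: 146 - 2p = 5p - 242, giving 388 = 7p, p = 388/7 ≈ 55.4286, Q = 246/7 ≈ 35.1429.
ΔQ = 35.1429 − 63 = -27.86.

-27.86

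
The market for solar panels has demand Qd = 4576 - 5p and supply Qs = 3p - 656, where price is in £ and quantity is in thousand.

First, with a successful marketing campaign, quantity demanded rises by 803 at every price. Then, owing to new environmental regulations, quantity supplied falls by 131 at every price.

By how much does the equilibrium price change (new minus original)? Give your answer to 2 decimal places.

Before the shock: 4576 - 5p = 3p - 656 ⇒ 5232 = 8p ⇒ p = 654, Q = 1306.
The new curves are Qd = 5379 - 5p (demand) and Qs = 3p - 787 (supply).
Equate the new curves: 5379 - 5p = 3p - 787, giving 6166 = 8p, p = 770.75, Q = 1525.25.
Δp = 770.75 − 654 = +116.75.

+116.75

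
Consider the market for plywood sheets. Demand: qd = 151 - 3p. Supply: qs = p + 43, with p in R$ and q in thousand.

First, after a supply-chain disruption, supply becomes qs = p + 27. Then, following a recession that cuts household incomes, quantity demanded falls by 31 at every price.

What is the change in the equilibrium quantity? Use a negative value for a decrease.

-19.75

Before the shock: 151 - 3p = p + 43 ⇒ 108 = 4p ⇒ p = 27, q = 70.
After the shift, demand is qd = 120 - 3p and supply is qs = p + 27.
Equate the new curves: 120 - 3p = p + 27, giving 93 = 4p, p = 23.25, q = 50.25.
Δq = 50.25 − 70 = -19.75.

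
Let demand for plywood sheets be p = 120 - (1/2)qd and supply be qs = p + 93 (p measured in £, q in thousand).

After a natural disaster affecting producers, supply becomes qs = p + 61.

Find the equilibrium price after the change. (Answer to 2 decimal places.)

59.67

Original equilibrium: 240 - 2p = p + 93 gives 147 = 3p, so p = 49 and q = 142.
The shock moves the curves to qd = 240 - 2p and qs = p + 61.
Setting them equal: 240 - 2p = p + 61 → 179 = 3p, so p = 179/3 ≈ 59.6667 and q = 362/3 ≈ 120.6667.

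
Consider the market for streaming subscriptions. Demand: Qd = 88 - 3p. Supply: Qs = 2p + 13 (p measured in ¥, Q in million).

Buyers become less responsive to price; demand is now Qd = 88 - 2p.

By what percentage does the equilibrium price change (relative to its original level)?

+25

Before the shock: 88 - 3p = 2p + 13 ⇒ 75 = 5p ⇒ p = 15, Q = 43.
The shock moves the curves to Qd = 88 - 2p and Qs = 2p + 13.
Equate the new curves: 88 - 2p = 2p + 13, giving 75 = 4p, p = 18.75, Q = 50.5.
%Δp = (18.75 − 15) / 15 × 100 = +25%.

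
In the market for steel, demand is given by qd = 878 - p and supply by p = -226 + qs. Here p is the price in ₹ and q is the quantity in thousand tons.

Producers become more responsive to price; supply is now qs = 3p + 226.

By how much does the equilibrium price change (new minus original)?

Original equilibrium: 878 - p = p + 226 gives 652 = 2p, so p = 326 and q = 552.
After the shift, demand is qd = 878 - p and supply is qs = 3p + 226.
Clearing the new market: 878 - p = 3p + 226, so p = 163 and q = 715.
Δp = 163 − 326 = -163.

-163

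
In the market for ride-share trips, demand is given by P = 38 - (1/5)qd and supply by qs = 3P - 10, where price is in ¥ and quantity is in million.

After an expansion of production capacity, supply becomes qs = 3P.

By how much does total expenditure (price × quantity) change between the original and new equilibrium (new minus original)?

Solve the original market: 190 - 5P = 3P - 10, hence P = 25 and q = 65.
With the change applied: demand qd = 190 - 5P, supply qs = 3P.
Clearing the new market: 190 - 5P = 3P, so P = 23.75 and q = 71.25.
Expenditure moves from 25×65 = 1625 to 23.75×71.25 = 1692.1875; change = +67.1875.

+67.1875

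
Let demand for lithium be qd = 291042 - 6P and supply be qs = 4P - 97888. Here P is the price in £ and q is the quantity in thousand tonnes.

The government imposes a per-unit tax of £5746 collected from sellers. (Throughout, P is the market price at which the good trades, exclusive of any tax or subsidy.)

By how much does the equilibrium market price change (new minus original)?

Initially, 291042 - 6P = 4P - 97888, so 388930 = 10P and P = 38893, q = 57684.
Since sellers keep the price net of the tax, the effective supply curve becomes qs = 4P - 120872.
Setting them equal: 291042 - 6P = 4P - 120872 → 411914 = 10P, so P = 41191.4 and q = 43893.6.
ΔP = 41191.4 − 38893 = +2298.4.

+2298.4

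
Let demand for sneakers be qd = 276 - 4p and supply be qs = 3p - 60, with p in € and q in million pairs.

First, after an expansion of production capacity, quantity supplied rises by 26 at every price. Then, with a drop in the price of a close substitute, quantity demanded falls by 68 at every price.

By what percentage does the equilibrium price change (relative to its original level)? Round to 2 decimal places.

-27.98

Solve the original market: 276 - 4p = 3p - 60, hence p = 48 and q = 84.
The new curves are qd = 208 - 4p (demand) and qs = 3p - 34 (supply).
Equate the new curves: 208 - 4p = 3p - 34, giving 242 = 7p, p = 242/7 ≈ 34.5714, q = 488/7 ≈ 69.7143.
%Δp = (34.5714 − 48) / 48 × 100 = -27.98%.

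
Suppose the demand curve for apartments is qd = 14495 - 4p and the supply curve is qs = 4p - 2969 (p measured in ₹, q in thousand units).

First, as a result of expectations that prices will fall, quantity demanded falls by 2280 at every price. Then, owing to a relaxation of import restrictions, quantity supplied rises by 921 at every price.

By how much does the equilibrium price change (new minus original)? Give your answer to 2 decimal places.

-400.13

Initially, 14495 - 4p = 4p - 2969, so 17464 = 8p and p = 2183, q = 5763.
The new curves are qd = 12215 - 4p (demand) and qs = 4p - 2048 (supply).
New equilibrium: 12215 - 4p = 4p - 2048 ⇒ 14263 = 8p ⇒ p = 1782.875, q = 5083.5.
Δp = 1782.875 − 2183 = -400.13.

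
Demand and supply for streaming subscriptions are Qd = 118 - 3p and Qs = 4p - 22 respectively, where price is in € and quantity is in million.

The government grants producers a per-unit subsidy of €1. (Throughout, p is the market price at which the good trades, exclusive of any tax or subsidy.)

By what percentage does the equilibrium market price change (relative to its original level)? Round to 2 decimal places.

-2.86

Before the shock: 118 - 3p = 4p - 22 ⇒ 140 = 7p ⇒ p = 20, Q = 58.
Since sellers receive the price plus the subsidy, the effective supply curve becomes Qs = 4p - 18.
Setting them equal: 118 - 3p = 4p - 18 → 136 = 7p, so p = 136/7 ≈ 19.4286 and Q = 418/7 ≈ 59.7143.
%Δp = (19.4286 − 20) / 20 × 100 = -2.86%.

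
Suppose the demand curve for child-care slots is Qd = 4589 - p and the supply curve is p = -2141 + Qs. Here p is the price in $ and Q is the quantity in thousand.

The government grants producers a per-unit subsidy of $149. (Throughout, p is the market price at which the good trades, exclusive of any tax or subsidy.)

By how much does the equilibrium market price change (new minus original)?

-74.5

Solve the original market: 4589 - p = p + 2141, hence p = 1224 and Q = 3365.
Since sellers receive the price plus the subsidy, the effective supply curve becomes Qs = p + 2290.
Setting them equal: 4589 - p = p + 2290 → 2299 = 2p, so p = 1149.5 and Q = 3439.5.
Δp = 1149.5 − 1224 = -74.5.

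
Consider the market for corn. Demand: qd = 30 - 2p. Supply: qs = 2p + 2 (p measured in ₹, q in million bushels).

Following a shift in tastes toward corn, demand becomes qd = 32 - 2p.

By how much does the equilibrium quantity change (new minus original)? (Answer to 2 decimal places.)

Solve the original market: 30 - 2p = 2p + 2, hence p = 7 and q = 16.
With the change applied: demand qd = 32 - 2p, supply qs = 2p + 2.
Clearing the new market: 32 - 2p = 2p + 2, so p = 7.5 and q = 17.
Δq = 17 − 16 = +1.00.

+1.00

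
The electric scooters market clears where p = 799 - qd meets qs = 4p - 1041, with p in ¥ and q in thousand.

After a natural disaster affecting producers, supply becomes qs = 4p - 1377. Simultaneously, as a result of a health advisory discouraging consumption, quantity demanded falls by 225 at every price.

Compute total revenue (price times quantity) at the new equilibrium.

Before the shock: 799 - p = 4p - 1041 ⇒ 1840 = 5p ⇒ p = 368, q = 431.
With the change applied: demand qd = 574 - p, supply qs = 4p - 1377.
Clearing the new market: 574 - p = 4p - 1377, so p = 390.2 and q = 183.8.
New expenditure = 390.2 × 183.8 = 71718.76.

71718.76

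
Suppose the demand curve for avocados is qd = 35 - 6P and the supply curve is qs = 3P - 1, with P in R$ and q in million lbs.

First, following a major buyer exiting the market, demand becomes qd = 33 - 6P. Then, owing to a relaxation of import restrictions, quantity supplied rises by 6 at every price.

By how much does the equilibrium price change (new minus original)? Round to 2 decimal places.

-0.89

Initially, 35 - 6P = 3P - 1, so 36 = 9P and P = 4, q = 11.
With the change applied: demand qd = 33 - 6P, supply qs = 3P + 5.
New equilibrium: 33 - 6P = 3P + 5 ⇒ 28 = 9P ⇒ P = 28/9 ≈ 3.1111, q = 43/3 ≈ 14.3333.
ΔP = 3.1111 − 4 = -0.89.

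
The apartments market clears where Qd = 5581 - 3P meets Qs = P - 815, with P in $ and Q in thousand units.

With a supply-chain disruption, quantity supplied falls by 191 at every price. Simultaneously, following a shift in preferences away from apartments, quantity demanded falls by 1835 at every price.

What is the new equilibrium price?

Initially, 5581 - 3P = P - 815, so 6396 = 4P and P = 1599, Q = 784.
The new curves are Qd = 3746 - 3P (demand) and Qs = P - 1006 (supply).
Equate the new curves: 3746 - 3P = P - 1006, giving 4752 = 4P, P = 1188, Q = 182.

1188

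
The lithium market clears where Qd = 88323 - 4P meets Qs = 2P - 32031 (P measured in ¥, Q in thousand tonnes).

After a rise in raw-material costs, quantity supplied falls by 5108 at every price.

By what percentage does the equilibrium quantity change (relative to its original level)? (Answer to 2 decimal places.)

-42.11

Original equilibrium: 88323 - 4P = 2P - 32031 gives 120354 = 6P, so P = 20059 and Q = 8087.
After the shift, demand is Qd = 88323 - 4P and supply is Qs = 2P - 37139.
New equilibrium: 88323 - 4P = 2P - 37139 ⇒ 125462 = 6P ⇒ P = 62731/3 ≈ 20910.3333, Q = 14045/3 ≈ 4681.6667.
%ΔQ = (4681.6667 − 8087) / 8087 × 100 = -42.11%.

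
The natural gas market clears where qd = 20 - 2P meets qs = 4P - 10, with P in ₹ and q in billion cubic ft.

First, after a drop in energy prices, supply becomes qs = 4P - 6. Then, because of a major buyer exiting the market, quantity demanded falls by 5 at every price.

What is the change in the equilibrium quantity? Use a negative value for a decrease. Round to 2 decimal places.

Initially, 20 - 2P = 4P - 10, so 30 = 6P and P = 5, q = 10.
After the shift, demand is qd = 15 - 2P and supply is qs = 4P - 6.
Setting them equal: 15 - 2P = 4P - 6 → 21 = 6P, so P = 3.5 and q = 8.
Δq = 8 − 10 = -2.00.

-2.00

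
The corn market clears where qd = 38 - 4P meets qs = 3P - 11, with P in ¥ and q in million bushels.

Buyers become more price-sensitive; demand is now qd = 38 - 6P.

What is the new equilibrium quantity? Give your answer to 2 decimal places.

Solve the original market: 38 - 4P = 3P - 11, hence P = 7 and q = 10.
The shock moves the curves to qd = 38 - 6P and qs = 3P - 11.
Clearing the new market: 38 - 6P = 3P - 11, so P = 49/9 ≈ 5.4444 and q = 16/3 ≈ 5.3333.

5.33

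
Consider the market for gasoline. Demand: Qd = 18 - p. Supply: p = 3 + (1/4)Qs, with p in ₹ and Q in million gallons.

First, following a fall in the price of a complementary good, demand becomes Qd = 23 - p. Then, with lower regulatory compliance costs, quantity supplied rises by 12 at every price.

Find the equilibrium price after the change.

Initially, 18 - p = 4p - 12, so 30 = 5p and p = 6, Q = 12.
The new curves are Qd = 23 - p (demand) and Qs = 4p (supply).
Setting them equal: 23 - p = 4p → 23 = 5p, so p = 4.6 and Q = 18.4.

4.6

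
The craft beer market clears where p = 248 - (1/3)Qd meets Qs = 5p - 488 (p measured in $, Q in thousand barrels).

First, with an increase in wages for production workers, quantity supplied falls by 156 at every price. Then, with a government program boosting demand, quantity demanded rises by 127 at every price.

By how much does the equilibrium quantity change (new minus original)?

Initially, 744 - 3p = 5p - 488, so 1232 = 8p and p = 154, Q = 282.
The new curves are Qd = 871 - 3p (demand) and Qs = 5p - 644 (supply).
Setting them equal: 871 - 3p = 5p - 644 → 1515 = 8p, so p = 189.375 and Q = 302.875.
ΔQ = 302.875 − 282 = +20.875.

+20.875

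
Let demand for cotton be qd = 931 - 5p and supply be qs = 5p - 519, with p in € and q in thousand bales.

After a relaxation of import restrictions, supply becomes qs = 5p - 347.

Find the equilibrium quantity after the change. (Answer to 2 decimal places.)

292.00

Solve the original market: 931 - 5p = 5p - 519, hence p = 145 and q = 206.
The shock moves the curves to qd = 931 - 5p and qs = 5p - 347.
New equilibrium: 931 - 5p = 5p - 347 ⇒ 1278 = 10p ⇒ p = 127.8, q = 292.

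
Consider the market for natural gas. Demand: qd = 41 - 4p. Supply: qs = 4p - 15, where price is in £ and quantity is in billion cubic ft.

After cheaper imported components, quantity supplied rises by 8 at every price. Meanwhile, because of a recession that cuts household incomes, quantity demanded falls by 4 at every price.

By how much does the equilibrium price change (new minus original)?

-1.5

Solve the original market: 41 - 4p = 4p - 15, hence p = 7 and q = 13.
The shock moves the curves to qd = 37 - 4p and qs = 4p - 7.
New equilibrium: 37 - 4p = 4p - 7 ⇒ 44 = 8p ⇒ p = 5.5, q = 15.
Δp = 5.5 − 7 = -1.5.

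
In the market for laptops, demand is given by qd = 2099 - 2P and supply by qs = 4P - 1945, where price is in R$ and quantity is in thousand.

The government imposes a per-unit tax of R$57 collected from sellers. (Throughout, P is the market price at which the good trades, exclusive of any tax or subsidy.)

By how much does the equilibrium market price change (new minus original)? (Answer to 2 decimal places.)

+38.00

Before the shock: 2099 - 2P = 4P - 1945 ⇒ 4044 = 6P ⇒ P = 674, q = 751.
Since sellers keep the price net of the tax, the effective supply curve becomes qs = 4P - 2173.
Setting them equal: 2099 - 2P = 4P - 2173 → 4272 = 6P, so P = 712 and q = 675.
ΔP = 712 − 674 = +38.00.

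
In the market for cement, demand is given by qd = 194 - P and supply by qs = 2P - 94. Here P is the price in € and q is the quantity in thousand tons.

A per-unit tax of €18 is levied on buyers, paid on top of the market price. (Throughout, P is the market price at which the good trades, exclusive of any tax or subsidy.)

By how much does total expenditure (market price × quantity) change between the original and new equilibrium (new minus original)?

Initially, 194 - P = 2P - 94, so 288 = 3P and P = 96, q = 98.
Since buyers pay the price plus the tax, the effective demand curve becomes qd = 176 - P.
Equate the new curves: 176 - P = 2P - 94, giving 270 = 3P, P = 90, q = 86.
Expenditure moves from 96×98 = 9408 to 90×86 = 7740; change = -1668.

-1668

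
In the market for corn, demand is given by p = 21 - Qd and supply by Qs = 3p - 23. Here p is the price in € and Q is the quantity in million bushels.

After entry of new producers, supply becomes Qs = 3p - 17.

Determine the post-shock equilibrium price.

9.5

Initially, 21 - p = 3p - 23, so 44 = 4p and p = 11, Q = 10.
With the change applied: demand Qd = 21 - p, supply Qs = 3p - 17.
Setting them equal: 21 - p = 3p - 17 → 38 = 4p, so p = 9.5 and Q = 11.5.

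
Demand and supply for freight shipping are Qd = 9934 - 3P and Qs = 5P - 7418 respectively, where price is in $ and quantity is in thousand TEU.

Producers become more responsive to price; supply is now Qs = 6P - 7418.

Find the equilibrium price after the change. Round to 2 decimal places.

Initially, 9934 - 3P = 5P - 7418, so 17352 = 8P and P = 2169, Q = 3427.
The new curves are Qd = 9934 - 3P (demand) and Qs = 6P - 7418 (supply).
Setting them equal: 9934 - 3P = 6P - 7418 → 17352 = 9P, so P = 1928 and Q = 4150.

1928.00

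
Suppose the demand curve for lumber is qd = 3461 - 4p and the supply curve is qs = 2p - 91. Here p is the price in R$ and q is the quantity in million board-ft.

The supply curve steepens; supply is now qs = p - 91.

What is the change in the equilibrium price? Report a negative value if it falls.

Initially, 3461 - 4p = 2p - 91, so 3552 = 6p and p = 592, q = 1093.
With the change applied: demand qd = 3461 - 4p, supply qs = p - 91.
Equate the new curves: 3461 - 4p = p - 91, giving 3552 = 5p, p = 710.4, q = 619.4.
Δp = 710.4 − 592 = +118.4.

+118.4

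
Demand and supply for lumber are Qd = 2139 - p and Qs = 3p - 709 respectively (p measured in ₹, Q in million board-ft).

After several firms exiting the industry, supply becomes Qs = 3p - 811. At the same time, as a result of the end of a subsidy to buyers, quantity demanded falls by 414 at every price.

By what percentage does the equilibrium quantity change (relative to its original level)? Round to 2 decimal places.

Original equilibrium: 2139 - p = 3p - 709 gives 2848 = 4p, so p = 712 and Q = 1427.
The shock moves the curves to Qd = 1725 - p and Qs = 3p - 811.
Equate the new curves: 1725 - p = 3p - 811, giving 2536 = 4p, p = 634, Q = 1091.
%ΔQ = (1091 − 1427) / 1427 × 100 = -23.55%.

-23.55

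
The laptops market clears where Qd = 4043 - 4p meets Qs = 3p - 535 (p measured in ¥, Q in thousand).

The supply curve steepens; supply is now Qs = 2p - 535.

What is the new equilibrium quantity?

991

Before the shock: 4043 - 4p = 3p - 535 ⇒ 4578 = 7p ⇒ p = 654, Q = 1427.
After the shift, demand is Qd = 4043 - 4p and supply is Qs = 2p - 535.
Clearing the new market: 4043 - 4p = 2p - 535, so p = 763 and Q = 991.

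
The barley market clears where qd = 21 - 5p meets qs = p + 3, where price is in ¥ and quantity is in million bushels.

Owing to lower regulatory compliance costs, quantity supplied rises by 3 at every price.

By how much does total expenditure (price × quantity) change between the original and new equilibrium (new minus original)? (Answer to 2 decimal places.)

Before the shock: 21 - 5p = p + 3 ⇒ 18 = 6p ⇒ p = 3, q = 6.
With the change applied: demand qd = 21 - 5p, supply qs = p + 6.
Clearing the new market: 21 - 5p = p + 6, so p = 2.5 and q = 8.5.
Expenditure moves from 3×6 = 18 to 2.5×8.5 = 21.25; change = +3.25.

+3.25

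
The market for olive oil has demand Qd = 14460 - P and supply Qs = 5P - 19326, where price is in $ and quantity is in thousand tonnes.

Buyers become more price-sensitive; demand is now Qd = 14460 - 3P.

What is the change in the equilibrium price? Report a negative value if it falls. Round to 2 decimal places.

Original equilibrium: 14460 - P = 5P - 19326 gives 33786 = 6P, so P = 5631 and Q = 8829.
After the shift, demand is Qd = 14460 - 3P and supply is Qs = 5P - 19326.
Setting them equal: 14460 - 3P = 5P - 19326 → 33786 = 8P, so P = 4223.25 and Q = 1790.25.
ΔP = 4223.25 − 5631 = -1407.75.

-1407.75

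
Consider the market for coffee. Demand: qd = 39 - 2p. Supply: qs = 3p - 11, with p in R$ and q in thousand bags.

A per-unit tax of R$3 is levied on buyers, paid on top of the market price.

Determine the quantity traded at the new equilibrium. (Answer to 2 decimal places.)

Original equilibrium: 39 - 2p = 3p - 11 gives 50 = 5p, so p = 10 and q = 19.
Since buyers pay the price plus the tax, the effective demand curve becomes qd = 33 - 2p.
Clearing the new market: 33 - 2p = 3p - 11, so p = 8.8 and q = 15.4.

15.40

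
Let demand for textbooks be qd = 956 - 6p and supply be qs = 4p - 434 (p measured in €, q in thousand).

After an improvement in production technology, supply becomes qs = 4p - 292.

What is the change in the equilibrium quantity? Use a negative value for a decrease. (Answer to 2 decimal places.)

Original equilibrium: 956 - 6p = 4p - 434 gives 1390 = 10p, so p = 139 and q = 122.
With the change applied: demand qd = 956 - 6p, supply qs = 4p - 292.
Clearing the new market: 956 - 6p = 4p - 292, so p = 124.8 and q = 207.2.
Δq = 207.2 − 122 = +85.20.

+85.20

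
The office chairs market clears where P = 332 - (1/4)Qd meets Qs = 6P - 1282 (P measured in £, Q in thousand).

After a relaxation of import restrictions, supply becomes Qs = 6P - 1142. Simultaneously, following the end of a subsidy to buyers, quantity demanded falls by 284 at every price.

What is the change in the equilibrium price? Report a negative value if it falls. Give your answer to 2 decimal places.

-42.40

Original equilibrium: 1328 - 4P = 6P - 1282 gives 2610 = 10P, so P = 261 and Q = 284.
The new curves are Qd = 1044 - 4P (demand) and Qs = 6P - 1142 (supply).
Setting them equal: 1044 - 4P = 6P - 1142 → 2186 = 10P, so P = 218.6 and Q = 169.6.
ΔP = 218.6 − 261 = -42.40.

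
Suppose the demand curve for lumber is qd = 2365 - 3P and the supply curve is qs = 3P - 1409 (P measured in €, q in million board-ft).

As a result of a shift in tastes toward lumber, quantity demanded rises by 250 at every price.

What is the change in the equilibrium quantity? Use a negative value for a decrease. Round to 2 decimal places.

+125.00

Before the shock: 2365 - 3P = 3P - 1409 ⇒ 3774 = 6P ⇒ P = 629, q = 478.
The shock moves the curves to qd = 2615 - 3P and qs = 3P - 1409.
New equilibrium: 2615 - 3P = 3P - 1409 ⇒ 4024 = 6P ⇒ P = 2012/3 ≈ 670.6667, q = 603.
Δq = 603 − 478 = +125.00.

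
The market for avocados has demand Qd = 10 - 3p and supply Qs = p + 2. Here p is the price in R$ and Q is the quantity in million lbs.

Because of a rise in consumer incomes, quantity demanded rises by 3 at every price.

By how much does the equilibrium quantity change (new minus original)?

+0.75

Before the shock: 10 - 3p = p + 2 ⇒ 8 = 4p ⇒ p = 2, Q = 4.
With the change applied: demand Qd = 13 - 3p, supply Qs = p + 2.
New equilibrium: 13 - 3p = p + 2 ⇒ 11 = 4p ⇒ p = 2.75, Q = 4.75.
ΔQ = 4.75 − 4 = +0.75.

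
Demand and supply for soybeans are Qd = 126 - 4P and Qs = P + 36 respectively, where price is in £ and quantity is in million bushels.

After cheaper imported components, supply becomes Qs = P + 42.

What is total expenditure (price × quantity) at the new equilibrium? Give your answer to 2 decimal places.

Solve the original market: 126 - 4P = P + 36, hence P = 18 and Q = 54.
The shock moves the curves to Qd = 126 - 4P and Qs = P + 42.
Equate the new curves: 126 - 4P = P + 42, giving 84 = 5P, P = 16.8, Q = 58.8.
New expenditure = 16.8 × 58.8 = 987.84.

987.84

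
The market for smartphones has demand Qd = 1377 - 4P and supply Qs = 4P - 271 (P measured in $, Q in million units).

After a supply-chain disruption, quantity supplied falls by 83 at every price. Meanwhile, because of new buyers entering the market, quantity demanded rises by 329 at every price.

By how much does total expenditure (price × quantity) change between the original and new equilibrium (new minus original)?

Original equilibrium: 1377 - 4P = 4P - 271 gives 1648 = 8P, so P = 206 and Q = 553.
After the shift, demand is Qd = 1706 - 4P and supply is Qs = 4P - 354.
New equilibrium: 1706 - 4P = 4P - 354 ⇒ 2060 = 8P ⇒ P = 257.5, Q = 676.
Expenditure moves from 206×553 = 113918 to 257.5×676 = 174070; change = +60152.

+60152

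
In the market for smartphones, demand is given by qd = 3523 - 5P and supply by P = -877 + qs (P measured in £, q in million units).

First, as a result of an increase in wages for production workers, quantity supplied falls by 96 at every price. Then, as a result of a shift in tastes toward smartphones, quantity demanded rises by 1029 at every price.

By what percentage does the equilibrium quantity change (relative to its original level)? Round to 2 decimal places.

Solve the original market: 3523 - 5P = P + 877, hence P = 441 and q = 1318.
The new curves are qd = 4552 - 5P (demand) and qs = P + 781 (supply).
Clearing the new market: 4552 - 5P = P + 781, so P = 628.5 and q = 1409.5.
%Δq = (1409.5 − 1318) / 1318 × 100 = +6.94%.

+6.94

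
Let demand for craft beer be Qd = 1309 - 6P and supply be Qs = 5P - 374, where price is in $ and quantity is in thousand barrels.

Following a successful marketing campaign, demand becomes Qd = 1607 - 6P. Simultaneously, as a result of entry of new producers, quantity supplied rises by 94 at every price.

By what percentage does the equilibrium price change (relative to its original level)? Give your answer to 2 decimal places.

Solve the original market: 1309 - 6P = 5P - 374, hence P = 153 and Q = 391.
After the shift, demand is Qd = 1607 - 6P and supply is Qs = 5P - 280.
Setting them equal: 1607 - 6P = 5P - 280 → 1887 = 11P, so P = 1887/11 ≈ 171.5455 and Q = 6355/11 ≈ 577.7273.
%ΔP = (171.5455 − 153) / 153 × 100 = +12.12%.

+12.12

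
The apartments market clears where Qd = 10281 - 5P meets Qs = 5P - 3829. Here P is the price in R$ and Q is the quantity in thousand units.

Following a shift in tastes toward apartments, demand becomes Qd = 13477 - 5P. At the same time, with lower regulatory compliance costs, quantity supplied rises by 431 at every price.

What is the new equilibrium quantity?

5039.5

Solve the original market: 10281 - 5P = 5P - 3829, hence P = 1411 and Q = 3226.
The new curves are Qd = 13477 - 5P (demand) and Qs = 5P - 3398 (supply).
Clearing the new market: 13477 - 5P = 5P - 3398, so P = 1687.5 and Q = 5039.5.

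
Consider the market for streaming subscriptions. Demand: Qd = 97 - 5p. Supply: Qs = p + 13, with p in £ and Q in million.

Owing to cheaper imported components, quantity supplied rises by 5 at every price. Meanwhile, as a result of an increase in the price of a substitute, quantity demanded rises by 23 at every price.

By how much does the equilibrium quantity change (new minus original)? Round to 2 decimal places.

Solve the original market: 97 - 5p = p + 13, hence p = 14 and Q = 27.
The new curves are Qd = 120 - 5p (demand) and Qs = p + 18 (supply).
Equate the new curves: 120 - 5p = p + 18, giving 102 = 6p, p = 17, Q = 35.
ΔQ = 35 − 27 = +8.00.

+8.00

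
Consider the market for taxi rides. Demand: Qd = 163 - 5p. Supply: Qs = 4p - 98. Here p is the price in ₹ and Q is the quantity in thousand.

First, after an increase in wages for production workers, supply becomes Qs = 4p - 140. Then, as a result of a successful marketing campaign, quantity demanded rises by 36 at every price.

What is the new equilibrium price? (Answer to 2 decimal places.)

37.67

Solve the original market: 163 - 5p = 4p - 98, hence p = 29 and Q = 18.
With the change applied: demand Qd = 199 - 5p, supply Qs = 4p - 140.
Setting them equal: 199 - 5p = 4p - 140 → 339 = 9p, so p = 113/3 ≈ 37.6667 and Q = 32/3 ≈ 10.6667.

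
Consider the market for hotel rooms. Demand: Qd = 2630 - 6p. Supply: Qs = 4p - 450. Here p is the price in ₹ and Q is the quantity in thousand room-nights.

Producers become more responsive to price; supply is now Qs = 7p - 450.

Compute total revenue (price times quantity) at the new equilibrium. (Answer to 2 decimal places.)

286312.43

Solve the original market: 2630 - 6p = 4p - 450, hence p = 308 and Q = 782.
After the shift, demand is Qd = 2630 - 6p and supply is Qs = 7p - 450.
New equilibrium: 2630 - 6p = 7p - 450 ⇒ 3080 = 13p ⇒ p = 3080/13 ≈ 236.9231, Q = 15710/13 ≈ 1208.4615.
New expenditure = 236.9231 × 1208.4615 = 286312.43.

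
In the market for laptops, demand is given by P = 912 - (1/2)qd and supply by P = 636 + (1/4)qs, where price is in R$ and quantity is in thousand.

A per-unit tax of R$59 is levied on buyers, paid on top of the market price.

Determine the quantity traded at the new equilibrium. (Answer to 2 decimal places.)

Solve the original market: 1824 - 2P = 4P - 2544, hence P = 728 and q = 368.
Since buyers pay the price plus the tax, the effective demand curve becomes qd = 1706 - 2P.
Clearing the new market: 1706 - 2P = 4P - 2544, so P = 2125/3 ≈ 708.3333 and q = 868/3 ≈ 289.3333.

289.33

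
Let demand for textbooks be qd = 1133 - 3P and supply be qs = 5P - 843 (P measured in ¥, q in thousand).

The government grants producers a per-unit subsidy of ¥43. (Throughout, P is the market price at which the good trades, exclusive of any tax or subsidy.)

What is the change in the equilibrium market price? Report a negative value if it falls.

-26.875

Before the shock: 1133 - 3P = 5P - 843 ⇒ 1976 = 8P ⇒ P = 247, q = 392.
Since sellers receive the price plus the subsidy, the effective supply curve becomes qs = 5P - 628.
New equilibrium: 1133 - 3P = 5P - 628 ⇒ 1761 = 8P ⇒ P = 220.125, q = 472.625.
ΔP = 220.125 − 247 = -26.875.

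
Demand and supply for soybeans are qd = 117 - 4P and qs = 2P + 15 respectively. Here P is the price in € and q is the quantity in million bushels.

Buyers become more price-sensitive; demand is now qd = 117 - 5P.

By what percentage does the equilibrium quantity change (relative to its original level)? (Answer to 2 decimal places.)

Solve the original market: 117 - 4P = 2P + 15, hence P = 17 and q = 49.
After the shift, demand is qd = 117 - 5P and supply is qs = 2P + 15.
Setting them equal: 117 - 5P = 2P + 15 → 102 = 7P, so P = 102/7 ≈ 14.5714 and q = 309/7 ≈ 44.1429.
%Δq = (44.1429 − 49) / 49 × 100 = -9.91%.

-9.91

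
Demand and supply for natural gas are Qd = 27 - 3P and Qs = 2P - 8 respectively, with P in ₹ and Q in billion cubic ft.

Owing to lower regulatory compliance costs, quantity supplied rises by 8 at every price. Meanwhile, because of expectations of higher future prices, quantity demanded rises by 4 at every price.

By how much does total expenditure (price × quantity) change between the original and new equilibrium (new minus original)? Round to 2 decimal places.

+34.88

Initially, 27 - 3P = 2P - 8, so 35 = 5P and P = 7, Q = 6.
With the change applied: demand Qd = 31 - 3P, supply Qs = 2P.
Equate the new curves: 31 - 3P = 2P, giving 31 = 5P, P = 6.2, Q = 12.4.
Expenditure moves from 7×6 = 42 to 6.2×12.4 = 76.88; change = +34.88.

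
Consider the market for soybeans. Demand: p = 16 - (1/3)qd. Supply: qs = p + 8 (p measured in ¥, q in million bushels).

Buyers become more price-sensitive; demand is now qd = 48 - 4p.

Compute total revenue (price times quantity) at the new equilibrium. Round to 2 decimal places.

128.00

Before the shock: 48 - 3p = p + 8 ⇒ 40 = 4p ⇒ p = 10, q = 18.
The shock moves the curves to qd = 48 - 4p and qs = p + 8.
Equate the new curves: 48 - 4p = p + 8, giving 40 = 5p, p = 8, q = 16.
New expenditure = 8 × 16 = 128.00.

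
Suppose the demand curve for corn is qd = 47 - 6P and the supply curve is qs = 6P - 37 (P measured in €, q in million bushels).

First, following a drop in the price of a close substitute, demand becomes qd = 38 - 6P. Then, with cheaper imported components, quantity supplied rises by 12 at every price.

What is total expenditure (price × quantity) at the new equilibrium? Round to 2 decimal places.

Solve the original market: 47 - 6P = 6P - 37, hence P = 7 and q = 5.
After the shift, demand is qd = 38 - 6P and supply is qs = 6P - 25.
New equilibrium: 38 - 6P = 6P - 25 ⇒ 63 = 12P ⇒ P = 5.25, q = 6.5.
New expenditure = 5.25 × 6.5 = 34.13.

34.13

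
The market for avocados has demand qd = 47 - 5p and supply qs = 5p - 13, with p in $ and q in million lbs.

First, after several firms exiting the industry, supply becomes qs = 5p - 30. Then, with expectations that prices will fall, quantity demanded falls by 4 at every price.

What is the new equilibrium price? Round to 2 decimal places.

7.30

Initially, 47 - 5p = 5p - 13, so 60 = 10p and p = 6, q = 17.
After the shift, demand is qd = 43 - 5p and supply is qs = 5p - 30.
New equilibrium: 43 - 5p = 5p - 30 ⇒ 73 = 10p ⇒ p = 7.3, q = 6.5.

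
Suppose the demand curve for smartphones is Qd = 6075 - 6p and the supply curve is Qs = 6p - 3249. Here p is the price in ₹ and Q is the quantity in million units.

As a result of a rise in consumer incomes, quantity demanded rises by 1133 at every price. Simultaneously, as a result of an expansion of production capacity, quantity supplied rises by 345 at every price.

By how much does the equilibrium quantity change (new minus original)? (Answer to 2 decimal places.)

+739.00

Before the shock: 6075 - 6p = 6p - 3249 ⇒ 9324 = 12p ⇒ p = 777, Q = 1413.
After the shift, demand is Qd = 7208 - 6p and supply is Qs = 6p - 2904.
Equate the new curves: 7208 - 6p = 6p - 2904, giving 10112 = 12p, p = 2528/3 ≈ 842.6667, Q = 2152.
ΔQ = 2152 − 1413 = +739.00.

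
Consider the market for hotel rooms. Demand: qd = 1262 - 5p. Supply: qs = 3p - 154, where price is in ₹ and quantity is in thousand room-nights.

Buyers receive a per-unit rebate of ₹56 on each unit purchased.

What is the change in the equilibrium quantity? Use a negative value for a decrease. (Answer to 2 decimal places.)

Initially, 1262 - 5p = 3p - 154, so 1416 = 8p and p = 177, q = 377.
Since buyers' out-of-pocket price is the market price minus the rebate, the effective demand curve becomes qd = 1542 - 5p.
Clearing the new market: 1542 - 5p = 3p - 154, so p = 212 and q = 482.
Δq = 482 − 377 = +105.00.

+105.00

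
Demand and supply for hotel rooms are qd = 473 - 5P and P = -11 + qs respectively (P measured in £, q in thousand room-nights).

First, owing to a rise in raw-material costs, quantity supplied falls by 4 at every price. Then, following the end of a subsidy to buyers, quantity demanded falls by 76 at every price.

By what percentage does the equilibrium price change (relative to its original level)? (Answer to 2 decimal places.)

-15.58

Solve the original market: 473 - 5P = P + 11, hence P = 77 and q = 88.
After the shift, demand is qd = 397 - 5P and supply is qs = P + 7.
Clearing the new market: 397 - 5P = P + 7, so P = 65 and q = 72.
%ΔP = (65 − 77) / 77 × 100 = -15.58%.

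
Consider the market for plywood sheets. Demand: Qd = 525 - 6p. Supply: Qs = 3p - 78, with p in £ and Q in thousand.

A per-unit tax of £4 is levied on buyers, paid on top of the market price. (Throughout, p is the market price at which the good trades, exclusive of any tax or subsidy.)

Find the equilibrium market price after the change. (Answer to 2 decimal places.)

64.33

Original equilibrium: 525 - 6p = 3p - 78 gives 603 = 9p, so p = 67 and Q = 123.
Since buyers pay the price plus the tax, the effective demand curve becomes Qd = 501 - 6p.
Equate the new curves: 501 - 6p = 3p - 78, giving 579 = 9p, p = 193/3 ≈ 64.3333, Q = 115.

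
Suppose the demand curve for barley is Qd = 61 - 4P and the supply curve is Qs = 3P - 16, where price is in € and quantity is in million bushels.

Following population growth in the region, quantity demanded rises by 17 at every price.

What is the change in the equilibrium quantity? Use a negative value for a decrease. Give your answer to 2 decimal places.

Original equilibrium: 61 - 4P = 3P - 16 gives 77 = 7P, so P = 11 and Q = 17.
The new curves are Qd = 78 - 4P (demand) and Qs = 3P - 16 (supply).
Clearing the new market: 78 - 4P = 3P - 16, so P = 94/7 ≈ 13.4286 and Q = 170/7 ≈ 24.2857.
ΔQ = 24.2857 − 17 = +7.29.

+7.29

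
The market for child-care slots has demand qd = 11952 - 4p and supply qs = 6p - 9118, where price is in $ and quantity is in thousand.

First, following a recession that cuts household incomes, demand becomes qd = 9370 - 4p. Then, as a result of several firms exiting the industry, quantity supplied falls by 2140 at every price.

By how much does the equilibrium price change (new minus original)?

Before the shock: 11952 - 4p = 6p - 9118 ⇒ 21070 = 10p ⇒ p = 2107, q = 3524.
With the change applied: demand qd = 9370 - 4p, supply qs = 6p - 11258.
New equilibrium: 9370 - 4p = 6p - 11258 ⇒ 20628 = 10p ⇒ p = 2062.8, q = 1118.8.
Δp = 2062.8 − 2107 = -44.2.

-44.2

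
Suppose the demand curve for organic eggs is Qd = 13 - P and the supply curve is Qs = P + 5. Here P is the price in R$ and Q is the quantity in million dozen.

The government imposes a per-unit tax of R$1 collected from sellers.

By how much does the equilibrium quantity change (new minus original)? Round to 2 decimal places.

-0.50

Original equilibrium: 13 - P = P + 5 gives 8 = 2P, so P = 4 and Q = 9.
Since sellers keep the price net of the tax, the effective supply curve becomes Qs = P + 4.
New equilibrium: 13 - P = P + 4 ⇒ 9 = 2P ⇒ P = 4.5, Q = 8.5.
ΔQ = 8.5 − 9 = -0.50.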